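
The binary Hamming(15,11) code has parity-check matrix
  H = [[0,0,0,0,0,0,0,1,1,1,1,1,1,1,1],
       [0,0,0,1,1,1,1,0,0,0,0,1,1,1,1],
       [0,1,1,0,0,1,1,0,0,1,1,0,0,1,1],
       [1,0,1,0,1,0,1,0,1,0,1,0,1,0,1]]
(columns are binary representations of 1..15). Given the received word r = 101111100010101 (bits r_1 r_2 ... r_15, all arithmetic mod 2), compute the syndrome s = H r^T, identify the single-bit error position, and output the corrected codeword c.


s = (1, 0, 1, 1)^T, error position = 11, corrected codeword c = 101111100000101

Compute s = H r^T mod 2 one row at a time:
  s_1 = 0 + 0 + 0 + 1 + 0 + 1 + 0 + 1 = 3 ≡ 1 (mod 2).
  s_2 = 1 + 1 + 1 + 1 + 0 + 1 + 0 + 1 = 6 ≡ 0 (mod 2).
  s_3 = 0 + 1 + 1 + 1 + 0 + 1 + 0 + 1 = 5 ≡ 1 (mod 2).
  s_4 = 1 + 1 + 1 + 1 + 0 + 1 + 1 + 1 = 7 ≡ 1 (mod 2).
s = (1, 0, 1, 1)^T — this equals column 11 of H (binary 1011), so error is at position 11.
Correct: flip bit 11 of r = 101111100010101 to get c = 101111100000101.


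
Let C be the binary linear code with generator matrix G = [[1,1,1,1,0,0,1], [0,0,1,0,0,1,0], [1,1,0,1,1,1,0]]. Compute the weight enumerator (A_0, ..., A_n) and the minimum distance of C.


Weight distribution: A_0 = 1, A_2 = 2, A_4 = 1, A_5 = 4. Minimum distance d = 2.

Enumerate all 2^3 = 8 messages m ∈ F_2^3.
For each, compute codeword c = mG in F_2^7, then tally its weight.
  m = 000 → c = 0000000, weight = 0.
  m = 100 → c = 1111001, weight = 5.
  m = 010 → c = 0010010, weight = 2.
  m = 110 → c = 1101011, weight = 5.
  m = 001 → c = 1101110, weight = 5.
  m = 101 → c = 0010111, weight = 4.
  m = 011 → c = 1111100, weight = 5.
  m = 111 → c = 0000101, weight = 2.
Tally weights:
  weight 0: 1 codewords.
  weight 2: 2 codewords.
  weight 4: 1 codewords.
  weight 5: 4 codewords.
Minimum distance d = smallest w > 0 with A_w > 0 = 2.
Sanity: Σ A_w = 8 = 2^3 = 8 ✓.


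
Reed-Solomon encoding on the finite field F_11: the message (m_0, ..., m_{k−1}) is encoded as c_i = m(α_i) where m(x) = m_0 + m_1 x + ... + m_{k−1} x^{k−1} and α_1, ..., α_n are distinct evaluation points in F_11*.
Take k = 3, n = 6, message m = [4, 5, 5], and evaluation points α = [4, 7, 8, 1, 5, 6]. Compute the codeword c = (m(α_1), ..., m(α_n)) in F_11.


c = [5, 9, 1, 3, 0, 5]

Message polynomial: m(x) = 4 + 5·x + 5·x^2 (mod 11).
For each evaluation point α_i, compute m(α_i) mod 11:
  α_1 = 4: Horner steps 5 → 3 → 5, so m(4) = 5.
  α_2 = 7: Horner steps 5 → 7 → 9, so m(7) = 9.
  α_3 = 8: Horner steps 5 → 1 → 1, so m(8) = 1.
  α_4 = 1: Horner steps 5 → 10 → 3, so m(1) = 3.
  α_5 = 5: Horner steps 5 → 8 → 0, so m(5) = 0.
  α_6 = 6: Horner steps 5 → 2 → 5, so m(6) = 5.
Codeword c = [5, 9, 1, 3, 0, 5] ∈ F_11^6.


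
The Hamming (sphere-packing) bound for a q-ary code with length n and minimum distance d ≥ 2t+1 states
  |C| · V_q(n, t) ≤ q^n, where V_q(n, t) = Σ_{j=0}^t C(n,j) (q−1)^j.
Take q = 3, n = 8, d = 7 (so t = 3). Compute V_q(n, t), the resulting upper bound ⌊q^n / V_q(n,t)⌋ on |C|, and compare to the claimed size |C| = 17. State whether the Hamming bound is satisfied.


V_q(n, t) = 577, q^n = 6561, Hamming bound = 11, |C| = 17 > bound (violated).

Step 1: Compute V_q(n, t) = Σ_{j=0}^3 C(n, j) (q−1)^j.
  j = 0: C(8,0)·(2)^0 = 1·1 = 1.
  j = 1: C(8,1)·(2)^1 = 8·2 = 16.
  j = 2: C(8,2)·(2)^2 = 28·4 = 112.
  j = 3: C(8,3)·(2)^3 = 56·8 = 448.
  V_q(n, t) = 1 + 16 + 112 + 448 = 577.
Step 2: q^n = 3^8 = 6561.
Step 3: Hamming bound ⌊q^n / V_q(n,t)⌋ = ⌊6561/577⌋ = 11.
Step 4: Compare |C| = 17 to 11: violated.
The claimed |C| lies above the Hamming bound, so no 3-ary code of length 8 with d ≥ 7 can have 17 codewords.


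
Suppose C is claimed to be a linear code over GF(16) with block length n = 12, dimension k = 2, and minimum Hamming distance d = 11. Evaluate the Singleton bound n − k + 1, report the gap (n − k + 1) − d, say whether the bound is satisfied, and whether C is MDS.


Singleton RHS = n − k + 1 = 11, slack = 0, bound satisfied, MDS.

Singleton bound: d ≤ n − k + 1.
Here n = 12, k = 2, so n − k + 1 = 11.
Given d = 11, check d ≤ 11: YES.
Slack = (n − k + 1) − d = 0.
The code is MDS (slack = 0).
Description: the claimed parameters are [12, 2, 11]_16; such a code would be MDS (meets Singleton bound).


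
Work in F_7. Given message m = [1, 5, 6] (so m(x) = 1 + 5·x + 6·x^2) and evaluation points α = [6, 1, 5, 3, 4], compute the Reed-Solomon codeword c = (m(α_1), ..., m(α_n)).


c = [2, 5, 1, 0, 5]

Message polynomial: m(x) = 1 + 5·x + 6·x^2 (mod 7).
For each evaluation point α_i, compute m(α_i) mod 7:
  α_1 = 6: Horner steps 6 → 6 → 2, so m(6) = 2.
  α_2 = 1: Horner steps 6 → 4 → 5, so m(1) = 5.
  α_3 = 5: Horner steps 6 → 0 → 1, so m(5) = 1.
  α_4 = 3: Horner steps 6 → 2 → 0, so m(3) = 0.
  α_5 = 4: Horner steps 6 → 1 → 5, so m(4) = 5.
Codeword c = [2, 5, 1, 0, 5] ∈ F_7^5.


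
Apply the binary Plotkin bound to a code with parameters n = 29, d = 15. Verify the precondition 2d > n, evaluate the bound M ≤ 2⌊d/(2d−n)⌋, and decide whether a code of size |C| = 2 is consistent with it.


Plotkin bound M ≤ 30; given |C| = 2 ≤ bound (satisfied).

Check applicability: 2d = 30, n = 29.
2d − n = 1 > 0, so Plotkin applies.
Compute d/(2d−n) = 15/1 ≈ 15.0000.
⌊d/(2d−n)⌋ = 15.
Plotkin bound: M ≤ 2·15 = 30.
Given |C| = 2, check: satisfied.
This |C| is below the Plotkin bound.


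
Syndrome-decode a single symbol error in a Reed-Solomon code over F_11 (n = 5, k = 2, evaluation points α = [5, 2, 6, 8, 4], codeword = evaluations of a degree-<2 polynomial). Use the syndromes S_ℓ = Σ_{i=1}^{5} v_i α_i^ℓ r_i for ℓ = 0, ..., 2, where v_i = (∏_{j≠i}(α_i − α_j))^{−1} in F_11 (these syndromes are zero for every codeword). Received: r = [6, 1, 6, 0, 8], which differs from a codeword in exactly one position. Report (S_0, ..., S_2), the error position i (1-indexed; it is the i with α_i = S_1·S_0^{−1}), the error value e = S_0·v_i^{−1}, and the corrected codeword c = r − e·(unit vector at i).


S = (4, 2, 1), error at position 3, error magnitude e = 2, c = [6, 1, 4, 0, 8].

Step 1: column multipliers v_i = (∏_{j≠i}(α_i − α_j))^{−1} mod 11.
  i = 1 (α = 5): (5−2)(5−6)(5−8)(5−4) = 3·(−1)·(−3)·1 = 9 ≡ 9, so v_1 = 9^{−1} = 5 (mod 11).
  i = 2 (α = 2): (2−5)(2−6)(2−8)(2−4) = (−3)·(−4)·(−6)·(−2) = 144 ≡ 1, so v_2 = 1^{−1} = 1 (mod 11).
  i = 3 (α = 6): (6−5)(6−2)(6−8)(6−4) = 1·4·(−2)·2 = −16 ≡ 6, so v_3 = 6^{−1} = 2 (mod 11).
  i = 4 (α = 8): (8−5)(8−2)(8−6)(8−4) = 3·6·2·4 = 144 ≡ 1, so v_4 = 1^{−1} = 1 (mod 11).
  i = 5 (α = 4): (4−5)(4−2)(4−6)(4−8) = (−1)·2·(−2)·(−4) = −16 ≡ 6, so v_5 = 6^{−1} = 2 (mod 11).
  v = [5, 1, 2, 1, 2].
Step 2: syndromes of r = [6, 1, 6, 0, 8] (all sums mod 11).
  S_0 = Σ v_i r_i = 5·6 + 1·1 + 2·6 + 1·0 + 2·8 = 59 ≡ 4.
  S_1 = Σ v_i α_i r_i = 5·5·6 + 1·2·1 + 2·6·6 + 1·8·0 + 2·4·8 = 288 ≡ 2.
  α_i^2 mod 11 = [3, 4, 3, 9, 5].
  S_2 = Σ v_i α_i^2 r_i = 5·3·6 + 1·4·1 + 2·3·6 + 1·9·0 + 2·5·8 = 210 ≡ 1.
  S = (4, 2, 1) ≠ 0, so r is not a codeword (an error is present).
Step 3: locate the error. For a single error e at position i, S_ℓ = v_i·e·α_i^ℓ, so α_err = S_1/S_0.
  S_0^{−1} = 4^{−1} = 3 (mod 11), so α_err = 2·3 = 6 ≡ 6 = α_3. Error position i = 3.
  Consistency check: S_2/S_1 = 1·6 = 6 ≡ 6 = α_err ✓ (single-error assumption holds).
Step 4: error magnitude e = S_0/v_3 = S_0·∏_{j≠3}(α_3 − α_j) = 4·6 = 24 ≡ 2 (mod 11).
Step 5: correct position 3: c_3 = r_3 − e = 6 − 2 ≡ 4 (mod 11). Hence c = [6, 1, 4, 0, 8].
  Check: interpolating c through the α_i gives m(x) = 5 + 9·x (degree < 2) with m(α_i) = c_i for every i, so c is indeed a codeword.


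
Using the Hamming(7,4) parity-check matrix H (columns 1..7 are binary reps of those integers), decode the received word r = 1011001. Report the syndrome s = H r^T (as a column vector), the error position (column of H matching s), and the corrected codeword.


s = (0, 0, 1)^T, error position = 1, corrected codeword c = 0011001

Compute s = H r^T mod 2 one row at a time:
  s_1 = 1 + 0 + 0 + 1 = 2 ≡ 0 (mod 2).
  s_2 = 0 + 1 + 0 + 1 = 2 ≡ 0 (mod 2).
  s_3 = 1 + 1 + 0 + 1 = 3 ≡ 1 (mod 2).
s = (0, 0, 1)^T — this equals column 1 of H (binary 001), so error is at position 1.
Correct: flip bit 1 of r = 1011001 to get c = 0011001.


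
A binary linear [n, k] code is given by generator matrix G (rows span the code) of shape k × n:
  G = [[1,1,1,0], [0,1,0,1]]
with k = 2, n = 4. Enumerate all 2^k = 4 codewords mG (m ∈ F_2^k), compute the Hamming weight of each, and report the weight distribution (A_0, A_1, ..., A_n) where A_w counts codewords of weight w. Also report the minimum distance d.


Weight distribution: A_0 = 1, A_2 = 1, A_3 = 2. Minimum distance d = 2.

Enumerate all 2^2 = 4 messages m ∈ F_2^2.
For each, compute codeword c = mG in F_2^4, then tally its weight.
  m = 00 → c = 0000, weight = 0.
  m = 10 → c = 1110, weight = 3.
  m = 01 → c = 0101, weight = 2.
  m = 11 → c = 1011, weight = 3.
Tally weights:
  weight 0: 1 codewords.
  weight 2: 1 codewords.
  weight 3: 2 codewords.
Minimum distance d = smallest w > 0 with A_w > 0 = 2.
Sanity: Σ A_w = 4 = 2^2 = 4 ✓.


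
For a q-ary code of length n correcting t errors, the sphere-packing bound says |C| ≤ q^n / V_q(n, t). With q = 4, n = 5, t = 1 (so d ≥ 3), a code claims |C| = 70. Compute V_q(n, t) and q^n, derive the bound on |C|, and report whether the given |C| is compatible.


V_q(n, t) = 16, q^n = 1024, Hamming bound = 64, |C| = 70 > bound (violated).

Step 1: Compute V_q(n, t) = Σ_{j=0}^1 C(n, j) (q−1)^j.
  j = 0: C(5,0)·(3)^0 = 1·1 = 1.
  j = 1: C(5,1)·(3)^1 = 5·3 = 15.
  V_q(n, t) = 1 + 15 = 16.
Step 2: q^n = 4^5 = 1024.
Step 3: Hamming bound ⌊q^n / V_q(n,t)⌋ = ⌊1024/16⌋ = 64.
Step 4: Compare |C| = 70 to 64: violated.
The claimed |C| lies above the Hamming bound, so no 4-ary code of length 5 with d ≥ 3 can have 70 codewords.


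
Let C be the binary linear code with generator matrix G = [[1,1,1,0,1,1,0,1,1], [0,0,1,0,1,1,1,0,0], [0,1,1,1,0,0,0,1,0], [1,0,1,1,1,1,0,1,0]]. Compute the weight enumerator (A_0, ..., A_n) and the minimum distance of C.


Weight distribution: A_0 = 1, A_3 = 2, A_4 = 5, A_5 = 4, A_6 = 2, A_7 = 2. Minimum distance d = 3.

Enumerate all 2^4 = 16 messages m ∈ F_2^4.
For each, compute codeword c = mG in F_2^9, then tally its weight.
  m = 0000 → c = 000000000, weight = 0.
  m = 1000 → c = 111011011, weight = 7.
  m = 0100 → c = 001011100, weight = 4.
  m = 1100 → c = 110000111, weight = 5.
  m = 0010 → c = 011100010, weight = 4.
  m = 1010 → c = 100111001, weight = 5.
  m = 0110 → c = 010111110, weight = 6.
  m = 1110 → c = 101100101, weight = 5.
  m = 0001 → c = 101111010, weight = 6.
  m = 1001 → c = 010100001, weight = 3.
  m = 0101 → c = 100100110, weight = 4.
  m = 1101 → c = 011111101, weight = 7.
  m = 0011 → c = 110011000, weight = 4.
  m = 1011 → c = 001000011, weight = 3.
  m = 0111 → c = 111000100, weight = 4.
  m = 1111 → c = 000011111, weight = 5.
Tally weights:
  weight 0: 1 codewords.
  weight 3: 2 codewords.
  weight 4: 5 codewords.
  weight 5: 4 codewords.
  weight 6: 2 codewords.
  weight 7: 2 codewords.
Minimum distance d = smallest w > 0 with A_w > 0 = 3.
Sanity: Σ A_w = 16 = 2^4 = 16 ✓.


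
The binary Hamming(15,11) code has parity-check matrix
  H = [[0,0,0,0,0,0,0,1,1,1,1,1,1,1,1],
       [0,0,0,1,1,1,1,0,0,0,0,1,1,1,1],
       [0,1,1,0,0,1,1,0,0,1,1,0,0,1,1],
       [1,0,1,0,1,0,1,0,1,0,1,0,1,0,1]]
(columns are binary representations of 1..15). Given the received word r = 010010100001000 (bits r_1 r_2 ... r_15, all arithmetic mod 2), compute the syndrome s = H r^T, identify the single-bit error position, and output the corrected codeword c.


s = (1, 1, 0, 0)^T, error position = 12, corrected codeword c = 010010100000000

Compute s = H r^T mod 2 one row at a time:
  s_1 = 0 + 0 + 0 + 0 + 1 + 0 + 0 + 0 = 1 ≡ 1 (mod 2).
  s_2 = 0 + 1 + 0 + 1 + 1 + 0 + 0 + 0 = 3 ≡ 1 (mod 2).
  s_3 = 1 + 0 + 0 + 1 + 0 + 0 + 0 + 0 = 2 ≡ 0 (mod 2).
  s_4 = 0 + 0 + 1 + 1 + 0 + 0 + 0 + 0 = 2 ≡ 0 (mod 2).
s = (1, 1, 0, 0)^T — this equals column 12 of H (binary 1100), so error is at position 12.
Correct: flip bit 12 of r = 010010100001000 to get c = 010010100000000.


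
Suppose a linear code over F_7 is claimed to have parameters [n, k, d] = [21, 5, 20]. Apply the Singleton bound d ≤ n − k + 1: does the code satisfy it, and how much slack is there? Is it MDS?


Singleton RHS = n − k + 1 = 17, slack = -3, bound violated (no such code; not MDS).

Singleton bound: d ≤ n − k + 1.
Here n = 21, k = 5, so n − k + 1 = 17.
Given d = 20, check d ≤ 17: NO.
Slack = (n − k + 1) − d = -3.
The slack is negative: d = 20 exceeds n − k + 1 = 17 by 3, so the Singleton bound is violated and no linear [21, 5, 20]_7 code can exist. In particular it is not MDS (MDS requires d = n − k + 1 exactly).
Description: the claimed parameters are [21, 5, 20]_7; such a code would be impossible (violates the Singleton bound).


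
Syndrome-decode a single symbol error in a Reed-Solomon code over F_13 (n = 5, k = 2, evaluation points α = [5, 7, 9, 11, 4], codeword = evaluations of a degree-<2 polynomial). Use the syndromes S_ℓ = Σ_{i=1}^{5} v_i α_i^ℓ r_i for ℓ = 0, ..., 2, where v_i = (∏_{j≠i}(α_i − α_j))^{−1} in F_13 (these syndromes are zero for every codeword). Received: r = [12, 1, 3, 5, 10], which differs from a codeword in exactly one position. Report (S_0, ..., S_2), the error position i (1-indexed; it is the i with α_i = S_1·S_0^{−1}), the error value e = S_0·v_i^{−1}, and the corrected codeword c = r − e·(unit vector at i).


S = (12, 9, 10), error at position 5, error magnitude e = 12, c = [12, 1, 3, 5, 11].

Step 1: column multipliers v_i = (∏_{j≠i}(α_i − α_j))^{−1} mod 13.
  i = 1 (α = 5): (5−7)(5−9)(5−11)(5−4) = (−2)·(−4)·(−6)·1 = −48 ≡ 4, so v_1 = 4^{−1} = 10 (mod 13).
  i = 2 (α = 7): (7−5)(7−9)(7−11)(7−4) = 2·(−2)·(−4)·3 = 48 ≡ 9, so v_2 = 9^{−1} = 3 (mod 13).
  i = 3 (α = 9): (9−5)(9−7)(9−11)(9−4) = 4·2·(−2)·5 = −80 ≡ 11, so v_3 = 11^{−1} = 6 (mod 13).
  i = 4 (α = 11): (11−5)(11−7)(11−9)(11−4) = 6·4·2·7 = 336 ≡ 11, so v_4 = 11^{−1} = 6 (mod 13).
  i = 5 (α = 4): (4−5)(4−7)(4−9)(4−11) = (−1)·(−3)·(−5)·(−7) = 105 ≡ 1, so v_5 = 1^{−1} = 1 (mod 13).
  v = [10, 3, 6, 6, 1].
Step 2: syndromes of r = [12, 1, 3, 5, 10] (all sums mod 13).
  S_0 = Σ v_i r_i = 10·12 + 3·1 + 6·3 + 6·5 + 1·10 = 181 ≡ 12.
  S_1 = Σ v_i α_i r_i = 10·5·12 + 3·7·1 + 6·9·3 + 6·11·5 + 1·4·10 = 1153 ≡ 9.
  α_i^2 mod 13 = [12, 10, 3, 4, 3].
  S_2 = Σ v_i α_i^2 r_i = 10·12·12 + 3·10·1 + 6·3·3 + 6·4·5 + 1·3·10 = 1674 ≡ 10.
  S = (12, 9, 10) ≠ 0, so r is not a codeword (an error is present).
Step 3: locate the error. For a single error e at position i, S_ℓ = v_i·e·α_i^ℓ, so α_err = S_1/S_0.
  S_0^{−1} = 12^{−1} = 12 (mod 13), so α_err = 9·12 = 108 ≡ 4 = α_5. Error position i = 5.
  Consistency check: S_2/S_1 = 10·3 = 30 ≡ 4 = α_err ✓ (single-error assumption holds).
Step 4: error magnitude e = S_0/v_5 = S_0·∏_{j≠5}(α_5 − α_j) = 12·1 = 12 ≡ 12 (mod 13).
Step 5: correct position 5: c_5 = r_5 − e = 10 − 12 ≡ 11 (mod 13). Hence c = [12, 1, 3, 5, 11].
  Check: interpolating c through the α_i gives m(x) = 7 + 1·x (degree < 2) with m(α_i) = c_i for every i, so c is indeed a codeword.


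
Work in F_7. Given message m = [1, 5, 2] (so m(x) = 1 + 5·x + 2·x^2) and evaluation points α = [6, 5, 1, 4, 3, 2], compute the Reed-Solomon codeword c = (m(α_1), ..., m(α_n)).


c = [5, 6, 1, 4, 6, 5]

Message polynomial: m(x) = 1 + 5·x + 2·x^2 (mod 7).
For each evaluation point α_i, compute m(α_i) mod 7:
  α_1 = 6: Horner steps 2 → 3 → 5, so m(6) = 5.
  α_2 = 5: Horner steps 2 → 1 → 6, so m(5) = 6.
  α_3 = 1: Horner steps 2 → 0 → 1, so m(1) = 1.
  α_4 = 4: Horner steps 2 → 6 → 4, so m(4) = 4.
  α_5 = 3: Horner steps 2 → 4 → 6, so m(3) = 6.
  α_6 = 2: Horner steps 2 → 2 → 5, so m(2) = 5.
Codeword c = [5, 6, 1, 4, 6, 5] ∈ F_7^6.


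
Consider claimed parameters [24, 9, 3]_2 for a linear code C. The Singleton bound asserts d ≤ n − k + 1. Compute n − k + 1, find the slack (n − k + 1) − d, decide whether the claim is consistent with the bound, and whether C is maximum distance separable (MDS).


Singleton RHS = n − k + 1 = 16, slack = 13, bound satisfied, not MDS.

Singleton bound: d ≤ n − k + 1.
Here n = 24, k = 9, so n − k + 1 = 16.
Given d = 3, check d ≤ 16: YES.
Slack = (n − k + 1) − d = 13.
The code is NOT MDS (slack = 13 > 0).
Description: the claimed parameters are [24, 9, 3]_2; such a code would be non-MDS.


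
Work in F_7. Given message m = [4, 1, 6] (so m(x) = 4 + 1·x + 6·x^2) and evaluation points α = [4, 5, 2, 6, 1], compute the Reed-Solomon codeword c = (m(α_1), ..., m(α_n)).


c = [6, 5, 2, 2, 4]

Message polynomial: m(x) = 4 + 1·x + 6·x^2 (mod 7).
For each evaluation point α_i, compute m(α_i) mod 7:
  α_1 = 4: Horner steps 6 → 4 → 6, so m(4) = 6.
  α_2 = 5: Horner steps 6 → 3 → 5, so m(5) = 5.
  α_3 = 2: Horner steps 6 → 6 → 2, so m(2) = 2.
  α_4 = 6: Horner steps 6 → 2 → 2, so m(6) = 2.
  α_5 = 1: Horner steps 6 → 0 → 4, so m(1) = 4.
Codeword c = [6, 5, 2, 2, 4] ∈ F_7^5.


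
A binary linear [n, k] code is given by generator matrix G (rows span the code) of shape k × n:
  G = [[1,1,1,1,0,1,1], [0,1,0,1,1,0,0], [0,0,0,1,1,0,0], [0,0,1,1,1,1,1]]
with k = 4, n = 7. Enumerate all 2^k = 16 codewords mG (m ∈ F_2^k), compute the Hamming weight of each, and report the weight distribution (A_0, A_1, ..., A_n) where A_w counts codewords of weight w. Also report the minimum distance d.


Weight distribution: A_0 = 1, A_1 = 1, A_2 = 3, A_3 = 4, A_4 = 1, A_5 = 3, A_6 = 3. Minimum distance d = 1.

Enumerate all 2^4 = 16 messages m ∈ F_2^4.
For each, compute codeword c = mG in F_2^7, then tally its weight.
  m = 0000 → c = 0000000, weight = 0.
  m = 1000 → c = 1111011, weight = 6.
  m = 0100 → c = 0101100, weight = 3.
  m = 1100 → c = 1010111, weight = 5.
  m = 0010 → c = 0001100, weight = 2.
  m = 1010 → c = 1110111, weight = 6.
  m = 0110 → c = 0100000, weight = 1.
  m = 1110 → c = 1011011, weight = 5.
  m = 0001 → c = 0011111, weight = 5.
  m = 1001 → c = 1100100, weight = 3.
  m = 0101 → c = 0110011, weight = 4.
  m = 1101 → c = 1001000, weight = 2.
  m = 0011 → c = 0010011, weight = 3.
  m = 1011 → c = 1101000, weight = 3.
  m = 0111 → c = 0111111, weight = 6.
  m = 1111 → c = 1000100, weight = 2.
Tally weights:
  weight 0: 1 codewords.
  weight 1: 1 codewords.
  weight 2: 3 codewords.
  weight 3: 4 codewords.
  weight 4: 1 codewords.
  weight 5: 3 codewords.
  weight 6: 3 codewords.
Minimum distance d = smallest w > 0 with A_w > 0 = 1.
Sanity: Σ A_w = 16 = 2^4 = 16 ✓.


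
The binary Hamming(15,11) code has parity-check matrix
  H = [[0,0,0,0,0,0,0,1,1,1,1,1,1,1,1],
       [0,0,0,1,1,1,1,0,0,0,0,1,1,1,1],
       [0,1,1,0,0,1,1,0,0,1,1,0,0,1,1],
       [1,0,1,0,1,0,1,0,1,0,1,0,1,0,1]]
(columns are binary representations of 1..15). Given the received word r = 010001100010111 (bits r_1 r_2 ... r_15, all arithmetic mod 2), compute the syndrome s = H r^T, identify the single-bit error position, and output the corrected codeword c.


s = (0, 1, 0, 0)^T, error position = 4, corrected codeword c = 010101100010111

Compute s = H r^T mod 2 one row at a time:
  s_1 = 0 + 0 + 0 + 1 + 0 + 1 + 1 + 1 = 4 ≡ 0 (mod 2).
  s_2 = 0 + 0 + 1 + 1 + 0 + 1 + 1 + 1 = 5 ≡ 1 (mod 2).
  s_3 = 1 + 0 + 1 + 1 + 0 + 1 + 1 + 1 = 6 ≡ 0 (mod 2).
  s_4 = 0 + 0 + 0 + 1 + 0 + 1 + 1 + 1 = 4 ≡ 0 (mod 2).
s = (0, 1, 0, 0)^T — this equals column 4 of H (binary 0100), so error is at position 4.
Correct: flip bit 4 of r = 010001100010111 to get c = 010101100010111.


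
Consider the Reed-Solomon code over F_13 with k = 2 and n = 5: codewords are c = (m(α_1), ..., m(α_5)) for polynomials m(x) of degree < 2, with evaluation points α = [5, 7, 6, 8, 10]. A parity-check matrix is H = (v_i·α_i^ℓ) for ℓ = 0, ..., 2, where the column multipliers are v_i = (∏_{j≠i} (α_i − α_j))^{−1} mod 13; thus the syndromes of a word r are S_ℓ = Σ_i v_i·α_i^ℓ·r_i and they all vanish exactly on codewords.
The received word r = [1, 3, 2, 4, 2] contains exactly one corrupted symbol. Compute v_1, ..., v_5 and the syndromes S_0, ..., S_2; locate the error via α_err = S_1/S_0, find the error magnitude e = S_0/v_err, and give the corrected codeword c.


S = (3, 4, 1), error at position 5, error magnitude e = 9, c = [1, 3, 2, 4, 6].

Step 1: column multipliers v_i = (∏_{j≠i}(α_i − α_j))^{−1} mod 13.
  i = 1 (α = 5): (5−7)(5−6)(5−8)(5−10) = (−2)·(−1)·(−3)·(−5) = 30 ≡ 4, so v_1 = 4^{−1} = 10 (mod 13).
  i = 2 (α = 7): (7−5)(7−6)(7−8)(7−10) = 2·1·(−1)·(−3) = 6 ≡ 6, so v_2 = 6^{−1} = 11 (mod 13).
  i = 3 (α = 6): (6−5)(6−7)(6−8)(6−10) = 1·(−1)·(−2)·(−4) = −8 ≡ 5, so v_3 = 5^{−1} = 8 (mod 13).
  i = 4 (α = 8): (8−5)(8−7)(8−6)(8−10) = 3·1·2·(−2) = −12 ≡ 1, so v_4 = 1^{−1} = 1 (mod 13).
  i = 5 (α = 10): (10−5)(10−7)(10−6)(10−8) = 5·3·4·2 = 120 ≡ 3, so v_5 = 3^{−1} = 9 (mod 13).
  v = [10, 11, 8, 1, 9].
Step 2: syndromes of r = [1, 3, 2, 4, 2] (all sums mod 13).
  S_0 = Σ v_i r_i = 10·1 + 11·3 + 8·2 + 1·4 + 9·2 = 81 ≡ 3.
  S_1 = Σ v_i α_i r_i = 10·5·1 + 11·7·3 + 8·6·2 + 1·8·4 + 9·10·2 = 589 ≡ 4.
  α_i^2 mod 13 = [12, 10, 10, 12, 9].
  S_2 = Σ v_i α_i^2 r_i = 10·12·1 + 11·10·3 + 8·10·2 + 1·12·4 + 9·9·2 = 820 ≡ 1.
  S = (3, 4, 1) ≠ 0, so r is not a codeword (an error is present).
Step 3: locate the error. For a single error e at position i, S_ℓ = v_i·e·α_i^ℓ, so α_err = S_1/S_0.
  S_0^{−1} = 3^{−1} = 9 (mod 13), so α_err = 4·9 = 36 ≡ 10 = α_5. Error position i = 5.
  Consistency check: S_2/S_1 = 1·10 = 10 ≡ 10 = α_err ✓ (single-error assumption holds).
Step 4: error magnitude e = S_0/v_5 = S_0·∏_{j≠5}(α_5 − α_j) = 3·3 = 9 ≡ 9 (mod 13).
Step 5: correct position 5: c_5 = r_5 − e = 2 − 9 ≡ 6 (mod 13). Hence c = [1, 3, 2, 4, 6].
  Check: interpolating c through the α_i gives m(x) = 9 + 1·x (degree < 2) with m(α_i) = c_i for every i, so c is indeed a codeword.


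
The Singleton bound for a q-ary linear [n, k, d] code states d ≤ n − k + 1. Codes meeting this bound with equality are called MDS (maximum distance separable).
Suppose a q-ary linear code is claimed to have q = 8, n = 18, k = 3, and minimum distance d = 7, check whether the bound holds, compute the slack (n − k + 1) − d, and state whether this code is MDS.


Singleton RHS = n − k + 1 = 16, slack = 9, bound satisfied, not MDS.

Singleton bound: d ≤ n − k + 1.
Here n = 18, k = 3, so n − k + 1 = 16.
Given d = 7, check d ≤ 16: YES.
Slack = (n − k + 1) − d = 9.
The code is NOT MDS (slack = 9 > 0).
Description: the claimed parameters are [18, 3, 7]_8; such a code would be non-MDS.


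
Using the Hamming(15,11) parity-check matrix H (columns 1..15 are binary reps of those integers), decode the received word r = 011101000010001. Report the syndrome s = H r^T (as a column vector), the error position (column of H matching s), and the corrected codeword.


s = (0, 1, 1, 1)^T, error position = 7, corrected codeword c = 011101100010001

Compute s = H r^T mod 2 one row at a time:
  s_1 = 0 + 0 + 0 + 1 + 0 + 0 + 0 + 1 = 2 ≡ 0 (mod 2).
  s_2 = 1 + 0 + 1 + 0 + 0 + 0 + 0 + 1 = 3 ≡ 1 (mod 2).
  s_3 = 1 + 1 + 1 + 0 + 0 + 1 + 0 + 1 = 5 ≡ 1 (mod 2).
  s_4 = 0 + 1 + 0 + 0 + 0 + 1 + 0 + 1 = 3 ≡ 1 (mod 2).
s = (0, 1, 1, 1)^T — this equals column 7 of H (binary 0111), so error is at position 7.
Correct: flip bit 7 of r = 011101000010001 to get c = 011101100010001.


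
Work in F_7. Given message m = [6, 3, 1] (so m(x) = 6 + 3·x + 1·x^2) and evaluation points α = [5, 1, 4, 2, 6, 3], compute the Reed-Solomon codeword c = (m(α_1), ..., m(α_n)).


c = [4, 3, 6, 2, 4, 3]

Message polynomial: m(x) = 6 + 3·x + 1·x^2 (mod 7).
For each evaluation point α_i, compute m(α_i) mod 7:
  α_1 = 5: Horner steps 1 → 1 → 4, so m(5) = 4.
  α_2 = 1: Horner steps 1 → 4 → 3, so m(1) = 3.
  α_3 = 4: Horner steps 1 → 0 → 6, so m(4) = 6.
  α_4 = 2: Horner steps 1 → 5 → 2, so m(2) = 2.
  α_5 = 6: Horner steps 1 → 2 → 4, so m(6) = 4.
  α_6 = 3: Horner steps 1 → 6 → 3, so m(3) = 3.
Codeword c = [4, 3, 6, 2, 4, 3] ∈ F_7^6.


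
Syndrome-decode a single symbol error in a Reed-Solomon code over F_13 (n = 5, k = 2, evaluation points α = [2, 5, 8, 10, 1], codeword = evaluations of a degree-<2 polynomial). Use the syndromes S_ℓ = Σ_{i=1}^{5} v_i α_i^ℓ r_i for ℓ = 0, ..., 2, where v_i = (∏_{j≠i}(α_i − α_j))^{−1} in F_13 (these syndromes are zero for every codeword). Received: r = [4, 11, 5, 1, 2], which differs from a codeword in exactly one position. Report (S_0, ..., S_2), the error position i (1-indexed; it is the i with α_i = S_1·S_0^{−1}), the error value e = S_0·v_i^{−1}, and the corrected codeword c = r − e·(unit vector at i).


S = (7, 7, 7), error at position 5, error magnitude e = 9, c = [4, 11, 5, 1, 6].

Step 1: column multipliers v_i = (∏_{j≠i}(α_i − α_j))^{−1} mod 13.
  i = 1 (α = 2): (2−5)(2−8)(2−10)(2−1) = (−3)·(−6)·(−8)·1 = −144 ≡ 12, so v_1 = 12^{−1} = 12 (mod 13).
  i = 2 (α = 5): (5−2)(5−8)(5−10)(5−1) = 3·(−3)·(−5)·4 = 180 ≡ 11, so v_2 = 11^{−1} = 6 (mod 13).
  i = 3 (α = 8): (8−2)(8−5)(8−10)(8−1) = 6·3·(−2)·7 = −252 ≡ 8, so v_3 = 8^{−1} = 5 (mod 13).
  i = 4 (α = 10): (10−2)(10−5)(10−8)(10−1) = 8·5·2·9 = 720 ≡ 5, so v_4 = 5^{−1} = 8 (mod 13).
  i = 5 (α = 1): (1−2)(1−5)(1−8)(1−10) = (−1)·(−4)·(−7)·(−9) = 252 ≡ 5, so v_5 = 5^{−1} = 8 (mod 13).
  v = [12, 6, 5, 8, 8].
Step 2: syndromes of r = [4, 11, 5, 1, 2] (all sums mod 13).
  S_0 = Σ v_i r_i = 12·4 + 6·11 + 5·5 + 8·1 + 8·2 = 163 ≡ 7.
  S_1 = Σ v_i α_i r_i = 12·2·4 + 6·5·11 + 5·8·5 + 8·10·1 + 8·1·2 = 722 ≡ 7.
  α_i^2 mod 13 = [4, 12, 12, 9, 1].
  S_2 = Σ v_i α_i^2 r_i = 12·4·4 + 6·12·11 + 5·12·5 + 8·9·1 + 8·1·2 = 1372 ≡ 7.
  S = (7, 7, 7) ≠ 0, so r is not a codeword (an error is present).
Step 3: locate the error. For a single error e at position i, S_ℓ = v_i·e·α_i^ℓ, so α_err = S_1/S_0.
  S_0^{−1} = 7^{−1} = 2 (mod 13), so α_err = 7·2 = 14 ≡ 1 = α_5. Error position i = 5.
  Consistency check: S_2/S_1 = 7·2 = 14 ≡ 1 = α_err ✓ (single-error assumption holds).
Step 4: error magnitude e = S_0/v_5 = S_0·∏_{j≠5}(α_5 − α_j) = 7·5 = 35 ≡ 9 (mod 13).
Step 5: correct position 5: c_5 = r_5 − e = 2 − 9 ≡ 6 (mod 13). Hence c = [4, 11, 5, 1, 6].
  Check: interpolating c through the α_i gives m(x) = 8 + 11·x (degree < 2) with m(α_i) = c_i for every i, so c is indeed a codeword.


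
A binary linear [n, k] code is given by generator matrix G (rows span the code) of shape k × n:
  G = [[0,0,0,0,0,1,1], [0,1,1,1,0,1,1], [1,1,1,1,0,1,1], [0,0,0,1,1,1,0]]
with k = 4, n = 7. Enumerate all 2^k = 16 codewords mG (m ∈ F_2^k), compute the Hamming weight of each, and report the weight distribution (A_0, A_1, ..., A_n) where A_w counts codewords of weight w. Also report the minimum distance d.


Weight distribution: A_0 = 1, A_1 = 1, A_2 = 1, A_3 = 4, A_4 = 5, A_5 = 3, A_6 = 1. Minimum distance d = 1.

Enumerate all 2^4 = 16 messages m ∈ F_2^4.
For each, compute codeword c = mG in F_2^7, then tally its weight.
  m = 0000 → c = 0000000, weight = 0.
  m = 1000 → c = 0000011, weight = 2.
  m = 0100 → c = 0111011, weight = 5.
  m = 1100 → c = 0111000, weight = 3.
  m = 0010 → c = 1111011, weight = 6.
  m = 1010 → c = 1111000, weight = 4.
  m = 0110 → c = 1000000, weight = 1.
  m = 1110 → c = 1000011, weight = 3.
  m = 0001 → c = 0001110, weight = 3.
  m = 1001 → c = 0001101, weight = 3.
  m = 0101 → c = 0110101, weight = 4.
  m = 1101 → c = 0110110, weight = 4.
  m = 0011 → c = 1110101, weight = 5.
  m = 1011 → c = 1110110, weight = 5.
  m = 0111 → c = 1001110, weight = 4.
  m = 1111 → c = 1001101, weight = 4.
Tally weights:
  weight 0: 1 codewords.
  weight 1: 1 codewords.
  weight 2: 1 codewords.
  weight 3: 4 codewords.
  weight 4: 5 codewords.
  weight 5: 3 codewords.
  weight 6: 1 codewords.
Minimum distance d = smallest w > 0 with A_w > 0 = 1.
Sanity: Σ A_w = 16 = 2^4 = 16 ✓.


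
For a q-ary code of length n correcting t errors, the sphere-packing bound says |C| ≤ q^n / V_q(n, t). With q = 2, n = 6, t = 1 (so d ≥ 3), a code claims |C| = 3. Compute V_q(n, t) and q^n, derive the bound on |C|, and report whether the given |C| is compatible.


V_q(n, t) = 7, q^n = 64, Hamming bound = 9, |C| = 3 ≤ bound (satisfied).

Step 1: Compute V_q(n, t) = Σ_{j=0}^1 C(n, j) (q−1)^j.
  j = 0: C(6,0)·(1)^0 = 1·1 = 1.
  j = 1: C(6,1)·(1)^1 = 6·1 = 6.
  V_q(n, t) = 1 + 6 = 7.
Step 2: q^n = 2^6 = 64.
Step 3: Hamming bound ⌊q^n / V_q(n,t)⌋ = ⌊64/7⌋ = 9.
Step 4: Compare |C| = 3 to 9: satisfied.
The claimed |C| lies below the Hamming bound.


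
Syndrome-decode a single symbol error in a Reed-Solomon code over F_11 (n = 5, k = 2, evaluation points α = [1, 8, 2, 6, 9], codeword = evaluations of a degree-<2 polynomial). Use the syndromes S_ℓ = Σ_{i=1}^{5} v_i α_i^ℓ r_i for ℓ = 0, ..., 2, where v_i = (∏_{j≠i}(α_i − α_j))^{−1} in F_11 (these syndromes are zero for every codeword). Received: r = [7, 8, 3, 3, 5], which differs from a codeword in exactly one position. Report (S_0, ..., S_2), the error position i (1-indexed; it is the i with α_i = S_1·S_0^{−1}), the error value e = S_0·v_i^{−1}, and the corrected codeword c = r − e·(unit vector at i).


S = (4, 8, 5), error at position 3, error magnitude e = 10, c = [7, 8, 4, 3, 5].

Step 1: column multipliers v_i = (∏_{j≠i}(α_i − α_j))^{−1} mod 11.
  i = 1 (α = 1): (1−8)(1−2)(1−6)(1−9) = (−7)·(−1)·(−5)·(−8) = 280 ≡ 5, so v_1 = 5^{−1} = 9 (mod 11).
  i = 2 (α = 8): (8−1)(8−2)(8−6)(8−9) = 7·6·2·(−1) = −84 ≡ 4, so v_2 = 4^{−1} = 3 (mod 11).
  i = 3 (α = 2): (2−1)(2−8)(2−6)(2−9) = 1·(−6)·(−4)·(−7) = −168 ≡ 8, so v_3 = 8^{−1} = 7 (mod 11).
  i = 4 (α = 6): (6−1)(6−8)(6−2)(6−9) = 5·(−2)·4·(−3) = 120 ≡ 10, so v_4 = 10^{−1} = 10 (mod 11).
  i = 5 (α = 9): (9−1)(9−8)(9−2)(9−6) = 8·1·7·3 = 168 ≡ 3, so v_5 = 3^{−1} = 4 (mod 11).
  v = [9, 3, 7, 10, 4].
Step 2: syndromes of r = [7, 8, 3, 3, 5] (all sums mod 11).
  S_0 = Σ v_i r_i = 9·7 + 3·8 + 7·3 + 10·3 + 4·5 = 158 ≡ 4.
  S_1 = Σ v_i α_i r_i = 9·1·7 + 3·8·8 + 7·2·3 + 10·6·3 + 4·9·5 = 657 ≡ 8.
  α_i^2 mod 11 = [1, 9, 4, 3, 4].
  S_2 = Σ v_i α_i^2 r_i = 9·1·7 + 3·9·8 + 7·4·3 + 10·3·3 + 4·4·5 = 533 ≡ 5.
  S = (4, 8, 5) ≠ 0, so r is not a codeword (an error is present).
Step 3: locate the error. For a single error e at position i, S_ℓ = v_i·e·α_i^ℓ, so α_err = S_1/S_0.
  S_0^{−1} = 4^{−1} = 3 (mod 11), so α_err = 8·3 = 24 ≡ 2 = α_3. Error position i = 3.
  Consistency check: S_2/S_1 = 5·7 = 35 ≡ 2 = α_err ✓ (single-error assumption holds).
Step 4: error magnitude e = S_0/v_3 = S_0·∏_{j≠3}(α_3 − α_j) = 4·8 = 32 ≡ 10 (mod 11).
Step 5: correct position 3: c_3 = r_3 − e = 3 − 10 ≡ 4 (mod 11). Hence c = [7, 8, 4, 3, 5].
  Check: interpolating c through the α_i gives m(x) = 10 + 8·x (degree < 2) with m(α_i) = c_i for every i, so c is indeed a codeword.


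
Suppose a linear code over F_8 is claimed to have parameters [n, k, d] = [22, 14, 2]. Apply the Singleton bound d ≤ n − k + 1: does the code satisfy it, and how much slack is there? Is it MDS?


Singleton RHS = n − k + 1 = 9, slack = 7, bound satisfied, not MDS.

Singleton bound: d ≤ n − k + 1.
Here n = 22, k = 14, so n − k + 1 = 9.
Given d = 2, check d ≤ 9: YES.
Slack = (n − k + 1) − d = 7.
The code is NOT MDS (slack = 7 > 0).
Description: the claimed parameters are [22, 14, 2]_8; such a code would be non-MDS.


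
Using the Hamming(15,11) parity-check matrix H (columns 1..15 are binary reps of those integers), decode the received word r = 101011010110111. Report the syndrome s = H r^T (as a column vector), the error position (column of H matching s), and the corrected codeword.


s = (0, 1, 0, 0)^T, error position = 4, corrected codeword c = 101111010110111

Compute s = H r^T mod 2 one row at a time:
  s_1 = 1 + 0 + 1 + 1 + 0 + 1 + 1 + 1 = 6 ≡ 0 (mod 2).
  s_2 = 0 + 1 + 1 + 0 + 0 + 1 + 1 + 1 = 5 ≡ 1 (mod 2).
  s_3 = 0 + 1 + 1 + 0 + 1 + 1 + 1 + 1 = 6 ≡ 0 (mod 2).
  s_4 = 1 + 1 + 1 + 0 + 0 + 1 + 1 + 1 = 6 ≡ 0 (mod 2).
s = (0, 1, 0, 0)^T — this equals column 4 of H (binary 0100), so error is at position 4.
Correct: flip bit 4 of r = 101011010110111 to get c = 101111010110111.


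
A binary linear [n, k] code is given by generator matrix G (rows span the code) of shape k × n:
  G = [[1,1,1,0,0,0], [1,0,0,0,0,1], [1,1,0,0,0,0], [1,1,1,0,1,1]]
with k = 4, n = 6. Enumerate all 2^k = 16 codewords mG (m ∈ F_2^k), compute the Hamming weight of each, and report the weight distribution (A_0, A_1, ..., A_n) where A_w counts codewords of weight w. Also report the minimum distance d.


Weight distribution: A_0 = 1, A_1 = 1, A_2 = 6, A_3 = 6, A_4 = 1, A_5 = 1. Minimum distance d = 1.

Enumerate all 2^4 = 16 messages m ∈ F_2^4.
For each, compute codeword c = mG in F_2^6, then tally its weight.
  m = 0000 → c = 000000, weight = 0.
  m = 1000 → c = 111000, weight = 3.
  m = 0100 → c = 100001, weight = 2.
  m = 1100 → c = 011001, weight = 3.
  m = 0010 → c = 110000, weight = 2.
  m = 1010 → c = 001000, weight = 1.
  m = 0110 → c = 010001, weight = 2.
  m = 1110 → c = 101001, weight = 3.
  m = 0001 → c = 111011, weight = 5.
  m = 1001 → c = 000011, weight = 2.
  m = 0101 → c = 011010, weight = 3.
  m = 1101 → c = 100010, weight = 2.
  m = 0011 → c = 001011, weight = 3.
  m = 1011 → c = 110011, weight = 4.
  m = 0111 → c = 101010, weight = 3.
  m = 1111 → c = 010010, weight = 2.
Tally weights:
  weight 0: 1 codewords.
  weight 1: 1 codewords.
  weight 2: 6 codewords.
  weight 3: 6 codewords.
  weight 4: 1 codewords.
  weight 5: 1 codewords.
Minimum distance d = smallest w > 0 with A_w > 0 = 1.
Sanity: Σ A_w = 16 = 2^4 = 16 ✓.


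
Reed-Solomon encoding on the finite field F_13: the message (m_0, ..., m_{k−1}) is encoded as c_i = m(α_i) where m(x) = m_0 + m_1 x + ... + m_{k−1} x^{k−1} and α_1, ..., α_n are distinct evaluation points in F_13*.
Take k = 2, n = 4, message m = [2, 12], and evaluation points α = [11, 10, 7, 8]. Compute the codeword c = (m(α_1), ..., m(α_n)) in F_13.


c = [4, 5, 8, 7]

Message polynomial: m(x) = 2 + 12·x (mod 13).
For each evaluation point α_i, compute m(α_i) mod 13:
  α_1 = 11: Horner steps 12 → 4, so m(11) = 4.
  α_2 = 10: Horner steps 12 → 5, so m(10) = 5.
  α_3 = 7: Horner steps 12 → 8, so m(7) = 8.
  α_4 = 8: Horner steps 12 → 7, so m(8) = 7.
Codeword c = [4, 5, 8, 7] ∈ F_13^4.


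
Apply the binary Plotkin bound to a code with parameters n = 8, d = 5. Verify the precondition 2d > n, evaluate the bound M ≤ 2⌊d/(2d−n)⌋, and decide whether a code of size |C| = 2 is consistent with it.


Plotkin bound M ≤ 4; given |C| = 2 ≤ bound (satisfied).

Check applicability: 2d = 10, n = 8.
2d − n = 2 > 0, so Plotkin applies.
Compute d/(2d−n) = 5/2 ≈ 2.5000.
⌊d/(2d−n)⌋ = 2.
Plotkin bound: M ≤ 2·2 = 4.
Given |C| = 2, check: satisfied.
This |C| is below the Plotkin bound.


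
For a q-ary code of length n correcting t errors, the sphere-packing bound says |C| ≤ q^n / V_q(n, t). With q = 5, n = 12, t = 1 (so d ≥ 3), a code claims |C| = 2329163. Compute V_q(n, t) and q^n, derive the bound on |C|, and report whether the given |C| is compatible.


V_q(n, t) = 49, q^n = 244140625, Hamming bound = 4982461, |C| = 2329163 ≤ bound (satisfied).

Step 1: Compute V_q(n, t) = Σ_{j=0}^1 C(n, j) (q−1)^j.
  j = 0: C(12,0)·(4)^0 = 1·1 = 1.
  j = 1: C(12,1)·(4)^1 = 12·4 = 48.
  V_q(n, t) = 1 + 48 = 49.
Step 2: q^n = 5^12 = 244140625.
Step 3: Hamming bound ⌊q^n / V_q(n,t)⌋ = ⌊244140625/49⌋ = 4982461.
Step 4: Compare |C| = 2329163 to 4982461: satisfied.
The claimed |C| lies below the Hamming bound.


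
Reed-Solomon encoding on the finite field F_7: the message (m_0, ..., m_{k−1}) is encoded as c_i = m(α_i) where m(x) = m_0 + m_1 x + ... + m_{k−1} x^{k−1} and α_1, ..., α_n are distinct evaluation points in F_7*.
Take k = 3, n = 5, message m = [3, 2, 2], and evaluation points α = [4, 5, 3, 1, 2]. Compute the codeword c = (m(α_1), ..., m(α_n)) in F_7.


c = [1, 0, 6, 0, 1]

Message polynomial: m(x) = 3 + 2·x + 2·x^2 (mod 7).
For each evaluation point α_i, compute m(α_i) mod 7:
  α_1 = 4: Horner steps 2 → 3 → 1, so m(4) = 1.
  α_2 = 5: Horner steps 2 → 5 → 0, so m(5) = 0.
  α_3 = 3: Horner steps 2 → 1 → 6, so m(3) = 6.
  α_4 = 1: Horner steps 2 → 4 → 0, so m(1) = 0.
  α_5 = 2: Horner steps 2 → 6 → 1, so m(2) = 1.
Codeword c = [1, 0, 6, 0, 1] ∈ F_7^5.


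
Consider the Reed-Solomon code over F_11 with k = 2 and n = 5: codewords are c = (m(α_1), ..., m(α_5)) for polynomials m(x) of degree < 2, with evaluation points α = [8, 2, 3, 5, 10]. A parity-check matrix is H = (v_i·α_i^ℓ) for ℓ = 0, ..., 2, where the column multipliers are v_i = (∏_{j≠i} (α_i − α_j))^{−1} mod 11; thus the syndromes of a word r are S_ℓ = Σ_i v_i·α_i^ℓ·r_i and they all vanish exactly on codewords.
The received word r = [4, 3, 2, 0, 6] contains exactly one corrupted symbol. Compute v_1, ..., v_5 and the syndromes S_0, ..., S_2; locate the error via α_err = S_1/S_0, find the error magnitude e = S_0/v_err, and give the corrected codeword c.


S = (1, 8, 9), error at position 1, error magnitude e = 7, c = [8, 3, 2, 0, 6].

Step 1: column multipliers v_i = (∏_{j≠i}(α_i − α_j))^{−1} mod 11.
  i = 1 (α = 8): (8−2)(8−3)(8−5)(8−10) = 6·5·3·(−2) = −180 ≡ 7, so v_1 = 7^{−1} = 8 (mod 11).
  i = 2 (α = 2): (2−8)(2−3)(2−5)(2−10) = (−6)·(−1)·(−3)·(−8) = 144 ≡ 1, so v_2 = 1^{−1} = 1 (mod 11).
  i = 3 (α = 3): (3−8)(3−2)(3−5)(3−10) = (−5)·1·(−2)·(−7) = −70 ≡ 7, so v_3 = 7^{−1} = 8 (mod 11).
  i = 4 (α = 5): (5−8)(5−2)(5−3)(5−10) = (−3)·3·2·(−5) = 90 ≡ 2, so v_4 = 2^{−1} = 6 (mod 11).
  i = 5 (α = 10): (10−8)(10−2)(10−3)(10−5) = 2·8·7·5 = 560 ≡ 10, so v_5 = 10^{−1} = 10 (mod 11).
  v = [8, 1, 8, 6, 10].
Step 2: syndromes of r = [4, 3, 2, 0, 6] (all sums mod 11).
  S_0 = Σ v_i r_i = 8·4 + 1·3 + 8·2 + 6·0 + 10·6 = 111 ≡ 1.
  S_1 = Σ v_i α_i r_i = 8·8·4 + 1·2·3 + 8·3·2 + 6·5·0 + 10·10·6 = 910 ≡ 8.
  α_i^2 mod 11 = [9, 4, 9, 3, 1].
  S_2 = Σ v_i α_i^2 r_i = 8·9·4 + 1·4·3 + 8·9·2 + 6·3·0 + 10·1·6 = 504 ≡ 9.
  S = (1, 8, 9) ≠ 0, so r is not a codeword (an error is present).
Step 3: locate the error. For a single error e at position i, S_ℓ = v_i·e·α_i^ℓ, so α_err = S_1/S_0.
  S_0^{−1} = 1^{−1} = 1 (mod 11), so α_err = 8·1 = 8 ≡ 8 = α_1. Error position i = 1.
  Consistency check: S_2/S_1 = 9·7 = 63 ≡ 8 = α_err ✓ (single-error assumption holds).
Step 4: error magnitude e = S_0/v_1 = S_0·∏_{j≠1}(α_1 − α_j) = 1·7 = 7 ≡ 7 (mod 11).
Step 5: correct position 1: c_1 = r_1 − e = 4 − 7 ≡ 8 (mod 11). Hence c = [8, 3, 2, 0, 6].
  Check: interpolating c through the α_i gives m(x) = 5 + 10·x (degree < 2) with m(α_i) = c_i for every i, so c is indeed a codeword.


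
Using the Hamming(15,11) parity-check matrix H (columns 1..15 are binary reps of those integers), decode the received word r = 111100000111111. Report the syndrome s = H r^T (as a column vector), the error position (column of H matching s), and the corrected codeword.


s = (0, 1, 0, 1)^T, error position = 5, corrected codeword c = 111110000111111

Compute s = H r^T mod 2 one row at a time:
  s_1 = 0 + 0 + 1 + 1 + 1 + 1 + 1 + 1 = 6 ≡ 0 (mod 2).
  s_2 = 1 + 0 + 0 + 0 + 1 + 1 + 1 + 1 = 5 ≡ 1 (mod 2).
  s_3 = 1 + 1 + 0 + 0 + 1 + 1 + 1 + 1 = 6 ≡ 0 (mod 2).
  s_4 = 1 + 1 + 0 + 0 + 0 + 1 + 1 + 1 = 5 ≡ 1 (mod 2).
s = (0, 1, 0, 1)^T — this equals column 5 of H (binary 0101), so error is at position 5.
Correct: flip bit 5 of r = 111100000111111 to get c = 111110000111111.
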